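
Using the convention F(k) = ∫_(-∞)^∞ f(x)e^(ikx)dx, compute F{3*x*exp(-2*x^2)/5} 3*sqrt(2)*I*sqrt(pi)*k*exp(-k^2/8)/40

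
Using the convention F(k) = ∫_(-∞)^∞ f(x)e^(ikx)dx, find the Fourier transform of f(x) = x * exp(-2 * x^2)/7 sqrt(2) * I * sqrt(pi) * k * exp(-k^2/8)/56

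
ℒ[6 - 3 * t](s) 6/s - 3/s^2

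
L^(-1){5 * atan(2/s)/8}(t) 5 * sin(2 * t)/(8 * t)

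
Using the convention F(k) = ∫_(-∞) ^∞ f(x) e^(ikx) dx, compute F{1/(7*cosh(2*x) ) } pi/(14*cosh(pi*k/4) ) 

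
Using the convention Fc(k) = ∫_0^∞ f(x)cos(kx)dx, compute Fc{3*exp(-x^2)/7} 3*sqrt(pi)*exp(-k^2/4)/14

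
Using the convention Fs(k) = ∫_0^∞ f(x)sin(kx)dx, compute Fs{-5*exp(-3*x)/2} -5*k/(2*k^2+18)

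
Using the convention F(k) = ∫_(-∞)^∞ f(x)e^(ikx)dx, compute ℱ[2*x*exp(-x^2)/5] I*sqrt(pi)*k*exp(-k^2/4)/5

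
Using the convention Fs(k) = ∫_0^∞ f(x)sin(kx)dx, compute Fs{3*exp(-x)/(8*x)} 3*atan(k)/8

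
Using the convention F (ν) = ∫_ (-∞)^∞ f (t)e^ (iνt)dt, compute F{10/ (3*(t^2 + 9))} 10*pi*exp (-3*Abs (ν))/9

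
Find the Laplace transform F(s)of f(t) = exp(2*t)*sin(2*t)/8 1/(4*((s - 2)^2 + 4))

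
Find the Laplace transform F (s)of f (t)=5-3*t 5/s - 3/s^2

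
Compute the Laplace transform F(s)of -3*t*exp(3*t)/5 -3/(5*(s - 3)^2)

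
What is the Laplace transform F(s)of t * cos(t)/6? (s^2-1)/(6 * (s^2 + 1)^2)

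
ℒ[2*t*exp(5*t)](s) 2/(s - 5)^2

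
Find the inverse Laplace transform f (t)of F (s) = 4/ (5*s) 4/5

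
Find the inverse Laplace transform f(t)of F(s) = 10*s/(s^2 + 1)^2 5*t*sin(t)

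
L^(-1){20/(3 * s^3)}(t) 10 * t^2/3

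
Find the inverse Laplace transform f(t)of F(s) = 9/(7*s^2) 9*t/7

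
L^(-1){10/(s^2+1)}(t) 10 * sin(t)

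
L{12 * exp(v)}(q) 12/(q - 1)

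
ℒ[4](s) 4/s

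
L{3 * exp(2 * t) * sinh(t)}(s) 3/((s - 2)^2 - 1)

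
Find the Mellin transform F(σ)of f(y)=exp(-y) gamma(σ)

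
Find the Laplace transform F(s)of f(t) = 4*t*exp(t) 4/(s - 1)^2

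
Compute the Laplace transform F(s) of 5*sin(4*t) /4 5/(s^2 + 16) 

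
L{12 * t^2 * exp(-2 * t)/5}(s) 24/(5 * (s+2)^3)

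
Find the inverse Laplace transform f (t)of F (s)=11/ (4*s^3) 11*t^2/8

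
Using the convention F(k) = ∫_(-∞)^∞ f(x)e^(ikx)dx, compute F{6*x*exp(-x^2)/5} 3*I*sqrt(pi)*k*exp(-k^2/4)/5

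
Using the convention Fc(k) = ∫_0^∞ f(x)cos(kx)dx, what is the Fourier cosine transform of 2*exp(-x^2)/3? sqrt(pi)*exp(-k^2/4)/3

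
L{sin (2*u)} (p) 2/ (p^2 + 4)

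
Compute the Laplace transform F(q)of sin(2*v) 2/(q^2 + 4)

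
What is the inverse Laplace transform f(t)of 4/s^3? 2 * t^2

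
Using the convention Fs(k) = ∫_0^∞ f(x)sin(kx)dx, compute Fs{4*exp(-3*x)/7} 4*k/(7*(k^2+9))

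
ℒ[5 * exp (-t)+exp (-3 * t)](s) 5/ (s+1)+1/ (s+3)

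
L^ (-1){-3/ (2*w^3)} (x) -3*x^2/4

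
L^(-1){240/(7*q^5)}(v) 10*v^4/7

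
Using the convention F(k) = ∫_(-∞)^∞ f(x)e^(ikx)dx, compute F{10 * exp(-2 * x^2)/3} 5 * sqrt(2) * sqrt(pi) * exp(-k^2/8)/3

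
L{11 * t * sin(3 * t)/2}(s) 33 * s/(s^2 + 9)^2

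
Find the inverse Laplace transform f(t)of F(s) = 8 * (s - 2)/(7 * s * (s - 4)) 8 * exp(2 * t) * cosh(2 * t)/7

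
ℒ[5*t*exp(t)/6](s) 5/(6*(s - 1)^2)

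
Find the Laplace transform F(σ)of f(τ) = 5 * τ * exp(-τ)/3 5/(3 * (σ + 1)^2)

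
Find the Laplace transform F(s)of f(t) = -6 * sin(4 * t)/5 -24/(5 * s^2 + 80)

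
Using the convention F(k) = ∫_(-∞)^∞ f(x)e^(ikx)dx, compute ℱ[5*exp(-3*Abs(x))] 30/(k^2 + 9)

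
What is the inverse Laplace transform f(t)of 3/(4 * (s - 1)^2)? 3 * t * exp(t)/4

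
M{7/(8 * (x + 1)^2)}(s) -7 * pi * (s - 1)/(8 * sin(pi * s))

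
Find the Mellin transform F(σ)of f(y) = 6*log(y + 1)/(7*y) -6*pi*csc(pi*σ)/(7*σ - 7)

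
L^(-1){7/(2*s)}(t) 7/2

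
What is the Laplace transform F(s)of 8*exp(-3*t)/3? 8/(3*(s + 3))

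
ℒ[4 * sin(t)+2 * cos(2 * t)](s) 2 * s/(s^2+4)+4/(s^2+1)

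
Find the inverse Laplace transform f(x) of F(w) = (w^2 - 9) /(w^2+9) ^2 x*cos(3*x) 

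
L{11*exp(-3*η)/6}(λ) 11/(6*(λ + 3))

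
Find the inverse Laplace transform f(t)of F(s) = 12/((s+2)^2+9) 4 * exp(-2 * t) * sin(3 * t)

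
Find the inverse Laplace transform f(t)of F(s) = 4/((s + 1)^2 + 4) 2*exp(-t)*sin(2*t)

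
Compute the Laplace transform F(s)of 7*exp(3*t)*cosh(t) 7*(s - 3)/((s - 3)^2 - 1)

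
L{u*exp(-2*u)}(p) (p + 2)^(-2)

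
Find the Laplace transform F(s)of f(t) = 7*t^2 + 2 14/s^3 + 2/s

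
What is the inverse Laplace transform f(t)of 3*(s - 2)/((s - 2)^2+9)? 3*exp(2*t)*cos(3*t)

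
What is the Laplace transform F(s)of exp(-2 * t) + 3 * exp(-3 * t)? 1/(s + 2) + 3/(s + 3)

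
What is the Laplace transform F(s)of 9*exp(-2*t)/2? 9/(2*(s + 2))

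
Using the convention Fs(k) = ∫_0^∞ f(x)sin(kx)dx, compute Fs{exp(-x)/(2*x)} atan(k)/2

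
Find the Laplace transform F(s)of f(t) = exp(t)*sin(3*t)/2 3/(2*((s - 1)^2 + 9))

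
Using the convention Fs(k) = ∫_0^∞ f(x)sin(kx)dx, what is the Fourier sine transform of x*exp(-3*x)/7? 6*k/(7*(k^2+9)^2)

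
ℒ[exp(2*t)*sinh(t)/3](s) 1/(3*((s - 2)^2 - 1))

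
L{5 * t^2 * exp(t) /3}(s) 10/(3 * (s - 1) ^3) 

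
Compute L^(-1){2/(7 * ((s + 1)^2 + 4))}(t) exp(-t) * sin(2 * t)/7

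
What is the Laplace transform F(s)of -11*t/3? -11/(3*s^2)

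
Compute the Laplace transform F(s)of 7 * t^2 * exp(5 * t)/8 7/(4 * (s - 5)^3)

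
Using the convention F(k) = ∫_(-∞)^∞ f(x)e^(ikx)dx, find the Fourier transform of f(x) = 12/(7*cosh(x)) 12*pi/(7*cosh(pi*k/2))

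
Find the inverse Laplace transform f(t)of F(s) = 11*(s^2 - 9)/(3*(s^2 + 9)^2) 11*t*cos(3*t)/3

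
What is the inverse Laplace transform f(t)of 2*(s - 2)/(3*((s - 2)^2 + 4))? 2*exp(2*t)*cos(2*t)/3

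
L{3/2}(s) 3/(2*s)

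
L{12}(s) 12/s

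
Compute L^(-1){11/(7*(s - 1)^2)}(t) 11*t*exp(t)/7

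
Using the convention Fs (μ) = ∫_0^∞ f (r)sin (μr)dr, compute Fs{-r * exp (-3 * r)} -6 * μ/ (μ^2 + 9)^2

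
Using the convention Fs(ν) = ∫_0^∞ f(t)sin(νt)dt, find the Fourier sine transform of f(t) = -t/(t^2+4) -pi*exp(-2*ν)/2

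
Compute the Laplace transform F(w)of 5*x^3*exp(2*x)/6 5/(w - 2)^4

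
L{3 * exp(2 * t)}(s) 3/(s - 2)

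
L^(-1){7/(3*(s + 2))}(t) 7*exp(-2*t)/3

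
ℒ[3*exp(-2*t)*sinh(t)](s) 3/((s + 2)^2 - 1)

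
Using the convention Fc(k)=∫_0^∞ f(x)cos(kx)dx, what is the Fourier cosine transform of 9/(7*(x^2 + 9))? 3*pi*exp(-3*k)/14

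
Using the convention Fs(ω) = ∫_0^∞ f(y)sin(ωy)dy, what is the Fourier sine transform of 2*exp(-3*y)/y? 2*atan(ω/3)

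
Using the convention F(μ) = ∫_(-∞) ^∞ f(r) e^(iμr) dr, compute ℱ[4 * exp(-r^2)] 4 * sqrt(pi) * exp(-μ^2/4) 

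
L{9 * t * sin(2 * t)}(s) 36 * s/(s^2 + 4)^2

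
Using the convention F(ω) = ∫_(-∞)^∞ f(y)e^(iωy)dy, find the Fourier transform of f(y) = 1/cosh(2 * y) pi/(2 * cosh(pi * ω/4))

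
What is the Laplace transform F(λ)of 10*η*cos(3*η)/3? 10*(λ^2-9)/(3*(λ^2 + 9)^2)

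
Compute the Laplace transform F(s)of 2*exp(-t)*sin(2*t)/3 4/(3*((s + 1)^2 + 4))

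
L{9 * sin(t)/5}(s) 9/(5 * (s^2+1))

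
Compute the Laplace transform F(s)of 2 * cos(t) 2 * s/(s^2 + 1)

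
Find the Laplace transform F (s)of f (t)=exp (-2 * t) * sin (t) 1/ ( (s+2)^2+1)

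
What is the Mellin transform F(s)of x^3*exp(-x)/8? gamma(s+3)/8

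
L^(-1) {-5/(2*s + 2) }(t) -5*exp(-t) /2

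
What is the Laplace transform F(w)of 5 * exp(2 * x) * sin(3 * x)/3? 5/((w - 2)^2+9)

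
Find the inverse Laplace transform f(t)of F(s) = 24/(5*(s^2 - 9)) 8*sinh(3*t)/5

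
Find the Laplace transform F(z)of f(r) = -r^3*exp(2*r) -6/(z - 2)^4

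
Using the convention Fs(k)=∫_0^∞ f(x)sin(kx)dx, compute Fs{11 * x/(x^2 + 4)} 11 * pi * exp(-2 * k)/2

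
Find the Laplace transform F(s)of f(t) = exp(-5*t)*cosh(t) (s+5)/((s+5)^2-1)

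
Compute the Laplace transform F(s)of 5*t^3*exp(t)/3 10/(s - 1)^4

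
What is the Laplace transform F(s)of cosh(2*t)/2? s/(2*(s^2 - 4))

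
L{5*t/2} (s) 5/ (2*s^2)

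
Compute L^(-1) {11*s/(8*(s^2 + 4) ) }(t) 11*cos(2*t) /8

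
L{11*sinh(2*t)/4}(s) 11/(2*(s^2 - 4))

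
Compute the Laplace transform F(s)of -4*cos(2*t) -4*s/(s^2+4)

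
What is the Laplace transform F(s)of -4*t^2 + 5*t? 5/s^2-8/s^3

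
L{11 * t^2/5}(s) 22/(5 * s^3)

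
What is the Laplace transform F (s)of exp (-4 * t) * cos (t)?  (s+4)/ ( (s+4)^2+1)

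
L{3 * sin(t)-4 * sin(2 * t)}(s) 3/(s^2 + 1)-8/(s^2 + 4)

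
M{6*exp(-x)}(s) 6*gamma(s)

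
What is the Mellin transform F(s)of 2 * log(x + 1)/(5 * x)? -2 * pi * csc(pi * s)/(5 * s - 5)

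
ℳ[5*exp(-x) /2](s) 5*gamma(s) /2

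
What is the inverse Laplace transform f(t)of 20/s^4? 10 * t^3/3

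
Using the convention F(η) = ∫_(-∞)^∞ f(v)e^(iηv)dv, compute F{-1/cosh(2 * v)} -pi/(2 * cosh(pi * η/4))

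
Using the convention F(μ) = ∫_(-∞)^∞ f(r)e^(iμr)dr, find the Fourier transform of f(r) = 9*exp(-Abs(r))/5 18/(5*(μ^2 + 1))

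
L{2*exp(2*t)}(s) 2/(s - 2)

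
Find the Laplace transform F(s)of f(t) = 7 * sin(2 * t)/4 7/(2 * (s^2+4))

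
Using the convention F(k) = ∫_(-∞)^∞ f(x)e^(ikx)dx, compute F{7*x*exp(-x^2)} 7*I*sqrt(pi)*k*exp(-k^2/4)/2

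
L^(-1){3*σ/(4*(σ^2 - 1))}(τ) 3*cosh(τ)/4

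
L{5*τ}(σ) 5/σ^2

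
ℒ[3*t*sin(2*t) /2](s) 6*s/(s^2 + 4) ^2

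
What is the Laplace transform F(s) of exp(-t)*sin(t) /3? 1/(3*((s + 1) ^2 + 1) ) 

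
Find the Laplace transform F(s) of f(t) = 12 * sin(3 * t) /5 36/(5 * (s^2+9) ) 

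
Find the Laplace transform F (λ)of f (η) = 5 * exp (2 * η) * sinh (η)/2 5/ (2 * ( (λ - 2)^2-1))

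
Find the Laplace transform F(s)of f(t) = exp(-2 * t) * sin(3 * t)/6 1/(2 * ((s + 2)^2 + 9))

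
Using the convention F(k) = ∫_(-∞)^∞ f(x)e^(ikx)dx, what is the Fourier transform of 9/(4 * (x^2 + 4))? 9 * pi * exp(-2 * Abs(k))/8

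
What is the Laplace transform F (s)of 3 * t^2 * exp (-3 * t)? 6/ (s + 3)^3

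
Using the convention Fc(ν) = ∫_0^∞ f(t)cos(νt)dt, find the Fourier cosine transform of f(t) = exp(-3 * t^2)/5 sqrt(3) * sqrt(pi) * exp(-ν^2/12)/30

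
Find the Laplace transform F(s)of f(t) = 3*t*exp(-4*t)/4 3/(4*(s + 4)^2)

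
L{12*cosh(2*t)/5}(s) 12*s/(5*(s^2 - 4))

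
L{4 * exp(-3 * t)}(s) 4/(s + 3)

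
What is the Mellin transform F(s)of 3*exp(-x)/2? 3*gamma(s)/2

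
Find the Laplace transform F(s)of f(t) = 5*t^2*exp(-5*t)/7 10/(7*(s + 5)^3)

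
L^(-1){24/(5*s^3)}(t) 12*t^2/5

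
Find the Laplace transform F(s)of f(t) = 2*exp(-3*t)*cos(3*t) 2*(s + 3)/((s + 3)^2 + 9)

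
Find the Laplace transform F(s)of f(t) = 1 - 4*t 1/s - 4/s^2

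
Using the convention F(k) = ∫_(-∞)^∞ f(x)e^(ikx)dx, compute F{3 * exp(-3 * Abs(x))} 18/(k^2 + 9)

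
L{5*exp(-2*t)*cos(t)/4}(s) 5*(s + 2)/(4*((s + 2)^2 + 1))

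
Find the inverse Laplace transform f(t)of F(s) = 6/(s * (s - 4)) 3 * exp(2 * t) * sinh(2 * t)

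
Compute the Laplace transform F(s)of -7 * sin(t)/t -7 * atan(1/s)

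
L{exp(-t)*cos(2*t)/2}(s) (s + 1)/(2*((s + 1)^2 + 4))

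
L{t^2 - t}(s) 2/s^3 - 1/s^2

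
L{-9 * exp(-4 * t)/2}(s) -9/(2 * s + 8)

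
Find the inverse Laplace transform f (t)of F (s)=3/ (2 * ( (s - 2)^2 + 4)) 3 * exp (2 * t) * sin (2 * t)/4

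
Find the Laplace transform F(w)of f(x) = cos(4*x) w/(w^2 + 16)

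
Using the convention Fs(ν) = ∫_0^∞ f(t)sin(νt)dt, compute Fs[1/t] pi/2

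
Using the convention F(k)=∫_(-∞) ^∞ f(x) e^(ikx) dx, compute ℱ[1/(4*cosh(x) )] pi/(4*cosh(pi*k/2) ) 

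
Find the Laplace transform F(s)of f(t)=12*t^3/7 72/(7*s^4)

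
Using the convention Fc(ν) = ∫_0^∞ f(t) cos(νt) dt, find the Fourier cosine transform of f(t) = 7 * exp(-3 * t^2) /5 7 * sqrt(3) * sqrt(pi) * exp(-ν^2/12) /30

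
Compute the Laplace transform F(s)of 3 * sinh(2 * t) 6/(s^2 - 4)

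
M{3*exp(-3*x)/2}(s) 3^(1 - s)*gamma(s)/2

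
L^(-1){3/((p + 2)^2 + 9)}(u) exp(-2*u)*sin(3*u)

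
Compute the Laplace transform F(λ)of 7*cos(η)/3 7*λ/(3*(λ^2 + 1))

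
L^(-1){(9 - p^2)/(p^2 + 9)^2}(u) -u*cos(3*u)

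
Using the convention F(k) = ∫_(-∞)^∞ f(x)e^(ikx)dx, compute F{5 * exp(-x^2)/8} 5 * sqrt(pi) * exp(-k^2/4)/8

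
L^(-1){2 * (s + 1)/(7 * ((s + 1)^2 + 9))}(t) 2 * exp(-t) * cos(3 * t)/7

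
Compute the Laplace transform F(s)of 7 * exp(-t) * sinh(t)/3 7/(3 * s * (s + 2))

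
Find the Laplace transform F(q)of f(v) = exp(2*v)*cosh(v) (q - 2)/((q - 2)^2 - 1)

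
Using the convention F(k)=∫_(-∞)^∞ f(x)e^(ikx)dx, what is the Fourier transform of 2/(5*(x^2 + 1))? 2*pi*exp(-Abs(k))/5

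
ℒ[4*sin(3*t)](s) 12/(s^2 + 9)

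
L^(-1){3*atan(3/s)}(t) 3*sin(3*t)/t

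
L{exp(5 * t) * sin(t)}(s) 1/((s - 5)^2 + 1)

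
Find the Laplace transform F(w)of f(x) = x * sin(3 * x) 6 * w/(w^2 + 9)^2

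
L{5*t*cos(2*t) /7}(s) 5*(s^2-4) /(7*(s^2 + 4) ^2) 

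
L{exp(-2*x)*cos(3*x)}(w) (w+2)/((w+2)^2+9)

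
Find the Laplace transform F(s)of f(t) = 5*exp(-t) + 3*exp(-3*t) 5/(s + 1) + 3/(s + 3)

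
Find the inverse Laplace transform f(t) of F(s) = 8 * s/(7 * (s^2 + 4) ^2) 2 * t * sin(2 * t) /7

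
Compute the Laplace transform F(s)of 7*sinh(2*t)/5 14/(5*(s^2 - 4))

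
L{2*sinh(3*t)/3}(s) 2/(s^2 - 9)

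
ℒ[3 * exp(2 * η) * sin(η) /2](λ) 3/(2 * ((λ - 2) ^2+1) ) 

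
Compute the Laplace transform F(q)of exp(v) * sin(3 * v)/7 3/(7 * ((q - 1)^2+9))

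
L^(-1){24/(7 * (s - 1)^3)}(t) 12 * t^2 * exp(t)/7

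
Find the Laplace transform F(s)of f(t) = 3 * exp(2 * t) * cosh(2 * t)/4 3 * (s - 2)/(4 * s * (s - 4))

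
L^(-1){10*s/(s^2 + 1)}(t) 10*cos(t)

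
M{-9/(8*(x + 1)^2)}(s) 9*pi*(s - 1)/(8*sin(pi*s))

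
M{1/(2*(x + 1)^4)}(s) gamma(s)*gamma(4 - s)/12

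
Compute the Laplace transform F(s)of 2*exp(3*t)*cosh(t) 2*(s - 3)/((s - 3)^2 - 1)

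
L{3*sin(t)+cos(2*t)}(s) 3/(s^2+1)+s/(s^2+4)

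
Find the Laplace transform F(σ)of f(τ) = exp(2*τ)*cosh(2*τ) (σ - 2)/(σ*(σ - 4))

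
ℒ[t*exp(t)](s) (s - 1)^(-2)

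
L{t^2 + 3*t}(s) 2/s^3 + 3/s^2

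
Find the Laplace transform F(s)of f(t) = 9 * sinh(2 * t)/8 9/(4 * (s^2 - 4))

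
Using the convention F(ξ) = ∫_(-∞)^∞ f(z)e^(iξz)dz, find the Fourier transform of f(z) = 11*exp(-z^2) 11*sqrt(pi)*exp(-ξ^2/4)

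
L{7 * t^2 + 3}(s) 14/s^3 + 3/s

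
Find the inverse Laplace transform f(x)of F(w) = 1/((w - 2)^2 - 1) exp(2*x)*sinh(x)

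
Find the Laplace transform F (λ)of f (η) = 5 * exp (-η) 5/ (λ + 1)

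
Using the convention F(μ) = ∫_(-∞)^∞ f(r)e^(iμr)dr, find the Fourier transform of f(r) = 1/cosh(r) pi/cosh(pi*μ/2)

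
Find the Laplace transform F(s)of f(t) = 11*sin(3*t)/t 11*atan(3/s)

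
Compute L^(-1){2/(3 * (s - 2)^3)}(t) t^2 * exp(2 * t)/3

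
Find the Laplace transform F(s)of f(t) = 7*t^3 42/s^4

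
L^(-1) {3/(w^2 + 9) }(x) sin(3*x) 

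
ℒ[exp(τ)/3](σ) 1/(3*(σ - 1))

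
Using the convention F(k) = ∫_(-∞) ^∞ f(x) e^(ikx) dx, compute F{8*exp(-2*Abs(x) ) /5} 32/(5*(k^2+4) ) 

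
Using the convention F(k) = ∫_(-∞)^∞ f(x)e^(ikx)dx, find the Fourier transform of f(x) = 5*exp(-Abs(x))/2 5/(k^2+1)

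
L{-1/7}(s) -1/(7*s)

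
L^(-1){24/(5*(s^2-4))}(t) 12*sinh(2*t)/5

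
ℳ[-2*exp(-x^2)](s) -gamma(s/2)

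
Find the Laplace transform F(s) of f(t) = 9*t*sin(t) 18*s/(s^2 + 1) ^2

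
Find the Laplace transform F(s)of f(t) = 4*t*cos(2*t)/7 4*(s^2 - 4)/(7*(s^2 + 4)^2)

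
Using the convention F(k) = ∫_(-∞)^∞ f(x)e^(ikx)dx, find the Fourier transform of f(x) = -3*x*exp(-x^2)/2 -3*I*sqrt(pi)*k*exp(-k^2/4)/4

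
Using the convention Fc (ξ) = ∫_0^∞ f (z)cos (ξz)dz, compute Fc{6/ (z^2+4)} 3*pi*exp (-2*ξ)/2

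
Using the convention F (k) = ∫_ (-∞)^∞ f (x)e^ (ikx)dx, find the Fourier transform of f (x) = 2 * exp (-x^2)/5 2 * sqrt (pi) * exp (-k^2/4)/5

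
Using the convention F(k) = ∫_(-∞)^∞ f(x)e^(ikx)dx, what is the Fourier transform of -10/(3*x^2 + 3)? -10*pi*exp(-Abs(k))/3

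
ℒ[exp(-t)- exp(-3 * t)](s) 1/(s + 1) - 1/(s + 3)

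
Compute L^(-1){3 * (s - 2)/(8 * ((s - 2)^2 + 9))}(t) 3 * exp(2 * t) * cos(3 * t)/8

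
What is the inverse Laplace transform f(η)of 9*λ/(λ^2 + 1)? 9*cos(η)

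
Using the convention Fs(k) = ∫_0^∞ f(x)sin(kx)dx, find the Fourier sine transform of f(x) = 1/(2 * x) pi/4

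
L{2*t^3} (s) 12/s^4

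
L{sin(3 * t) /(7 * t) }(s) atan(3/s) /7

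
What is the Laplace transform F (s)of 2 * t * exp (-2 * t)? 2/ (s + 2)^2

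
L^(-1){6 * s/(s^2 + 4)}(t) 6 * cos(2 * t)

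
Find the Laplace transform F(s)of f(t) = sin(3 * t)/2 3/(2 * (s^2 + 9))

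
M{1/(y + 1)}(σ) pi*csc(pi*σ)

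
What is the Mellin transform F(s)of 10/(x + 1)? 10*pi*csc(pi*s)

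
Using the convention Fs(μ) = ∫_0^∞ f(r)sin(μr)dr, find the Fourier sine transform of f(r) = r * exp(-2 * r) 4 * μ/(μ^2+4)^2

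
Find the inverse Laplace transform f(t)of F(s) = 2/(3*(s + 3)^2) 2*t*exp(-3*t)/3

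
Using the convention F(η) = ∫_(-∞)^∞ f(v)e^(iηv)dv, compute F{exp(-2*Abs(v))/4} 1/(η^2 + 4)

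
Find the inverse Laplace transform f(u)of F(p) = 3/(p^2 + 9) sin(3*u)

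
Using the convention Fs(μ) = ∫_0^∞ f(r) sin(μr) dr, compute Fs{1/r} pi/2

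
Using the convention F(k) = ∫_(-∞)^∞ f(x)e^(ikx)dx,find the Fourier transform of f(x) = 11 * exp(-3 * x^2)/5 11 * sqrt(3) * sqrt(pi) * exp(-k^2/12)/15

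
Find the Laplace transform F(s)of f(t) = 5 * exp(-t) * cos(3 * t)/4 5 * (s + 1)/(4 * ((s + 1)^2 + 9))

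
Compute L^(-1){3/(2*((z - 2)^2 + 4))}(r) 3*exp(2*r)*sin(2*r)/4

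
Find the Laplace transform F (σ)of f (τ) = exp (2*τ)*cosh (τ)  (σ - 2)/ ( (σ - 2)^2 - 1)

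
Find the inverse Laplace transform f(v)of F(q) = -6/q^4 -v^3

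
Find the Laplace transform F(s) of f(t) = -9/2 -9/(2 * s) 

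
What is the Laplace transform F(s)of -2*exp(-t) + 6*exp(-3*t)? 6/(s + 3) - 2/(s + 1)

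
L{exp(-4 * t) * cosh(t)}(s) (s + 4)/((s + 4)^2 - 1)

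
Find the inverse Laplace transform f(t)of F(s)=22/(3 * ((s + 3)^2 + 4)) 11 * exp(-3 * t) * sin(2 * t)/3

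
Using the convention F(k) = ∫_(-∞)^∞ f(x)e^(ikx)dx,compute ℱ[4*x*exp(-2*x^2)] sqrt(2)*I*sqrt(pi)*k*exp(-k^2/8)/2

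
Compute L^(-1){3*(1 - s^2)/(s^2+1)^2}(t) -3*t*cos(t)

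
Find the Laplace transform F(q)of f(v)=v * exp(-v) (q + 1)^(-2)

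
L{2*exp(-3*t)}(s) 2/(s + 3)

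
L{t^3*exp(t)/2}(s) 3/(s - 1)^4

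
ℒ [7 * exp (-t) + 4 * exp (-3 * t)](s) 7/ (s + 1) + 4/ (s + 3)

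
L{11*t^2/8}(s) 11/(4*s^3)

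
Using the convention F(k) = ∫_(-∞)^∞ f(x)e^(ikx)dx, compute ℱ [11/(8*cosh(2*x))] 11*pi/(16*cosh(pi*k/4))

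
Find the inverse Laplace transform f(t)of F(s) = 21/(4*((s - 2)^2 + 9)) 7*exp(2*t)*sin(3*t)/4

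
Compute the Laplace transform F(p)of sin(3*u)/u atan(3/p)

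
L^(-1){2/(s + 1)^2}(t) 2 * t * exp(-t)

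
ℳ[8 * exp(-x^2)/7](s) 4 * gamma(s/2)/7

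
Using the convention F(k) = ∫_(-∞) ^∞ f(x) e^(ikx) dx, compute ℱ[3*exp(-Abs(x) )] 6/(k^2+1) 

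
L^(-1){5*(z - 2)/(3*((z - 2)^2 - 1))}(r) 5*exp(2*r)*cosh(r)/3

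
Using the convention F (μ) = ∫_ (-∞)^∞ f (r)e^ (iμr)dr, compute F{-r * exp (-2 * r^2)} -sqrt (2) * I * sqrt (pi) * μ * exp (-μ^2/8)/8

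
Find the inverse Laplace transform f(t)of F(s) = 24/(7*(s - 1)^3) 12*t^2*exp(t)/7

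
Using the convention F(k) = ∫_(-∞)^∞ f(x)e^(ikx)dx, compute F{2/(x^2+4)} pi*exp(-2*Abs(k))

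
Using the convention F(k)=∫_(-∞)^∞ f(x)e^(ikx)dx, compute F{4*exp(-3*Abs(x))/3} 8/(k^2 + 9)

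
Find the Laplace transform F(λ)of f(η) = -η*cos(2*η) (4 - λ^2)/(λ^2+4)^2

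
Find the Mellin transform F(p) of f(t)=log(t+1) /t -pi*csc(pi*p) /(p - 1) 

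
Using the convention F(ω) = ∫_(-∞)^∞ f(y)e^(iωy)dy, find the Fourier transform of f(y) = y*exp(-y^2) I*sqrt(pi)*ω*exp(-ω^2/4)/2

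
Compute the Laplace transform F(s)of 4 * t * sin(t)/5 8 * s/(5 * (s^2+1)^2)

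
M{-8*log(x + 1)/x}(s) 8*pi*csc(pi*s)/(s - 1)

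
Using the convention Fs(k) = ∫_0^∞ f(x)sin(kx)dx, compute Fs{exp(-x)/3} k/(3*(k^2 + 1))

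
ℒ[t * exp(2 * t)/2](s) 1/(2 * (s - 2)^2)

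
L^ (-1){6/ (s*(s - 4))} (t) 3*exp (2*t)*sinh (2*t)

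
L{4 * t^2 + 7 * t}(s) 7/s^2 + 8/s^3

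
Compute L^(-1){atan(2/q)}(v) sin(2*v)/v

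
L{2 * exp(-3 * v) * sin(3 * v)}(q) 6/((q + 3)^2 + 9)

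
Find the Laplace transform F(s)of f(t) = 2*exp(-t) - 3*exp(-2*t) 2/(s + 1) - 3/(s + 2)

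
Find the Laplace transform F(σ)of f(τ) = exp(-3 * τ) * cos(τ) (σ + 3)/((σ + 3)^2 + 1)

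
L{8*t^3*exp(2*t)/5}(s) 48/(5*(s - 2)^4)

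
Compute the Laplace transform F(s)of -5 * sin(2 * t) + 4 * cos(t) 4 * s/(s^2 + 1) - 10/(s^2 + 4)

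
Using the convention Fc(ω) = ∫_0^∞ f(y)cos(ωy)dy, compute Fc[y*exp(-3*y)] (9 - ω^2)/(ω^2 + 9)^2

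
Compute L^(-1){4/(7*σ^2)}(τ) 4*τ/7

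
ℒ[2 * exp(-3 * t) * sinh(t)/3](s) 2/(3 * ((s + 3)^2 - 1))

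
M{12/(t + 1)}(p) 12*pi*csc(pi*p)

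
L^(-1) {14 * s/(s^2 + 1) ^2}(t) 7 * t * sin(t) 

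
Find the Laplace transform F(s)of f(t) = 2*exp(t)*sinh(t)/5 2/(5*s*(s - 2))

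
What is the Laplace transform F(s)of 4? 4/s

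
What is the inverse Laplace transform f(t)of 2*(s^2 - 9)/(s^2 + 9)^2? 2*t*cos(3*t)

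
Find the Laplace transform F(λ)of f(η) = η λ^(-2)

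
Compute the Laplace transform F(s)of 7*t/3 7/(3*s^2)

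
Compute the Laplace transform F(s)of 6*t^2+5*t 12/s^3+5/s^2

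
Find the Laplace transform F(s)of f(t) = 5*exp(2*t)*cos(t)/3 5*(s - 2)/(3*((s - 2)^2 + 1))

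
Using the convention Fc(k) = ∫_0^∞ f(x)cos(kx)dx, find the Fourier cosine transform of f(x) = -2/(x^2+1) -pi*exp(-k)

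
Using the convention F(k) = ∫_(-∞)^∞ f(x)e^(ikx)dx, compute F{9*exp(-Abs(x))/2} 9/(k^2+1)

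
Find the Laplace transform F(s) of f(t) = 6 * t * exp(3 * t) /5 6/(5 * (s - 3) ^2) 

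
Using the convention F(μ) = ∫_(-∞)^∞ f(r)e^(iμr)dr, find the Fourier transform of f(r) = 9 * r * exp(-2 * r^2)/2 9 * sqrt(2) * I * sqrt(pi) * μ * exp(-μ^2/8)/16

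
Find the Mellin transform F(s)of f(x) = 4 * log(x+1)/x -4 * pi * csc(pi * s)/(s - 1)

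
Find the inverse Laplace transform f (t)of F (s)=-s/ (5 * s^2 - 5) -cosh (t)/5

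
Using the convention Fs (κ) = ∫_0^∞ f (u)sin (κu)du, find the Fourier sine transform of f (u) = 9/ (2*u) 9*pi/4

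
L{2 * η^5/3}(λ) 80/λ^6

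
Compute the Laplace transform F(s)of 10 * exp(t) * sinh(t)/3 10/(3 * s * (s - 2))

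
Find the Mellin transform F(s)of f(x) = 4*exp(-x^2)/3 2*gamma(s/2)/3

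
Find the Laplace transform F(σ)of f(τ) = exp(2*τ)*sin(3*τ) 3/((σ - 2)^2 + 9)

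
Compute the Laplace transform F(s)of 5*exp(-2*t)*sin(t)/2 5/(2*((s + 2)^2 + 1))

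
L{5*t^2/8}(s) 5/(4*s^3)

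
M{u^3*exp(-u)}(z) gamma(z + 3)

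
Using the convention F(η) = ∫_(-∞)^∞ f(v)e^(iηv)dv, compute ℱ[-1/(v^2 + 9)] -pi*exp(-3*Abs(η))/3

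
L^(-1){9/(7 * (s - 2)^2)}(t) 9 * t * exp(2 * t)/7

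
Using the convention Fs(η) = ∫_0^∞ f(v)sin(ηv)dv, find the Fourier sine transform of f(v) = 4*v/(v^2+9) 2*pi*exp(-3*η)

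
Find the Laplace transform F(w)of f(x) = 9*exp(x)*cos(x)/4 9*(w - 1)/(4*((w - 1)^2 + 1))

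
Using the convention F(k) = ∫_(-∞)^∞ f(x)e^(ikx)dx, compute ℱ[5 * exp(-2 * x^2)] 5 * sqrt(2) * sqrt(pi) * exp(-k^2/8)/2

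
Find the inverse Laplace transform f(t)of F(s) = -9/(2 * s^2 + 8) -9 * sin(2 * t)/4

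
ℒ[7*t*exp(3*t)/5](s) 7/(5*(s - 3)^2)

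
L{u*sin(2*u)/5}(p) 4*p/(5*(p^2 + 4)^2)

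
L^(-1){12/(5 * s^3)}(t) 6 * t^2/5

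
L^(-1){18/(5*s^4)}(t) 3*t^3/5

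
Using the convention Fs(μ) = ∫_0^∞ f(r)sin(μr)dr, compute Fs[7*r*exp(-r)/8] 7*μ/(4*(μ^2 + 1)^2)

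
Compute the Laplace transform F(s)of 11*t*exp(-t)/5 11/(5*(s + 1)^2)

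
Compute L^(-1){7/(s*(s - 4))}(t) 7*exp(2*t)*sinh(2*t)/2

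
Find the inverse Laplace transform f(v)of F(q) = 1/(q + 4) exp(-4 * v)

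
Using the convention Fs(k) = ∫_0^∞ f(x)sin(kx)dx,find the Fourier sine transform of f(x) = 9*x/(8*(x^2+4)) 9*pi*exp(-2*k)/16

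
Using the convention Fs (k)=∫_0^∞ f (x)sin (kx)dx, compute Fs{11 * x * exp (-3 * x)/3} 22 * k/ (k^2+9)^2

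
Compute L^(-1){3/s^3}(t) 3 * t^2/2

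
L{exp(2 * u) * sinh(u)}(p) 1/((p - 2)^2 - 1)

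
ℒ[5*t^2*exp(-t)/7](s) 10/(7*(s + 1)^3)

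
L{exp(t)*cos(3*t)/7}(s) (s - 1)/(7*((s - 1)^2 + 9))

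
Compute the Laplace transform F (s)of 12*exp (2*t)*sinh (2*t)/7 24/ (7*s*(s - 4))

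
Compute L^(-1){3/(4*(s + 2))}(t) 3*exp(-2*t)/4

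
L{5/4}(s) 5/(4 * s)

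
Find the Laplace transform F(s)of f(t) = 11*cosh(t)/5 11*s/(5*(s^2 - 1))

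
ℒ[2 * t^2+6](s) 6/s+4/s^3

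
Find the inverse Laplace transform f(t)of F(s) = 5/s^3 5*t^2/2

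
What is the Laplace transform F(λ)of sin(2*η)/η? atan(2/λ)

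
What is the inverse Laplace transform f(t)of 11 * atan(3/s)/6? 11 * sin(3 * t)/(6 * t)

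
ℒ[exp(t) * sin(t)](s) 1/((s - 1)^2+1)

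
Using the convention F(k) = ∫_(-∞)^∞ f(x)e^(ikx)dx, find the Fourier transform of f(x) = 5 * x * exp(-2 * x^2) 5 * sqrt(2) * I * sqrt(pi) * k * exp(-k^2/8)/8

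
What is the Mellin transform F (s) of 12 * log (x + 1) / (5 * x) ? -12 * pi * csc (pi * s) / (5 * s - 5) 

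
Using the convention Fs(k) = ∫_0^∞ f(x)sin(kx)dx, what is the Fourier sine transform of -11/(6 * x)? -11 * pi/12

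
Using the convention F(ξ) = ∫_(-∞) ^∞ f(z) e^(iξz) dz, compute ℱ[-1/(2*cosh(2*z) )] -pi/(4*cosh(pi*ξ/4) ) 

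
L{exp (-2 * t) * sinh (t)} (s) 1/ ( (s+2)^2-1)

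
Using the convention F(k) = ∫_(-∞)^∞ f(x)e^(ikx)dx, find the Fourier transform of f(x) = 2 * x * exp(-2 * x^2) sqrt(2) * I * sqrt(pi) * k * exp(-k^2/8)/4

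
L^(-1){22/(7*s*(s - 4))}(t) 11*exp(2*t)*sinh(2*t)/7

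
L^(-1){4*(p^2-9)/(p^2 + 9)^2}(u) 4*u*cos(3*u)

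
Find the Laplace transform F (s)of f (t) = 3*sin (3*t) 9/ (s^2 + 9)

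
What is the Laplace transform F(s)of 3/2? 3/(2*s)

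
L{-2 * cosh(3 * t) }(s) -2 * s/(s^2 - 9) 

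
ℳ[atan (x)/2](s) -pi * sec (pi * s/2)/ (4 * s)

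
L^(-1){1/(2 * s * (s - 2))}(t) exp(t) * sinh(t)/2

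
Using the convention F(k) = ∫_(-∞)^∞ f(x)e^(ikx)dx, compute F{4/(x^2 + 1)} 4*pi*exp(-Abs(k))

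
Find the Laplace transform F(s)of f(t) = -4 -4/s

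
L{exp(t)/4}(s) 1/(4*(s - 1))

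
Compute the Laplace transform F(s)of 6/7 6/(7*s)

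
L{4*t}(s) 4/s^2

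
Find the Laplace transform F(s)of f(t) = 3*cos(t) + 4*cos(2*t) 4*s/(s^2 + 4) + 3*s/(s^2 + 1)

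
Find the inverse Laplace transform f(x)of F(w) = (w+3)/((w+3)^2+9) exp(-3*x)*cos(3*x)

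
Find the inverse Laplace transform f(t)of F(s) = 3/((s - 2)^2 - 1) 3*exp(2*t)*sinh(t)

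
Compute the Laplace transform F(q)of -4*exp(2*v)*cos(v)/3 4*(2 - q)/(3*((q - 2)^2+1))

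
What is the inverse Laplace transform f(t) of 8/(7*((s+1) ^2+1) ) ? 8*exp(-t)*sin(t) /7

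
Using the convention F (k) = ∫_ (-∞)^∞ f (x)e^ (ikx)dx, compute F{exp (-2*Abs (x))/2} 2/ (k^2 + 4)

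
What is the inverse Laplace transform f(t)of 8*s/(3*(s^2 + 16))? 8*cos(4*t)/3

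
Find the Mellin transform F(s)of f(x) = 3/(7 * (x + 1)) 3 * pi * csc(pi * s)/7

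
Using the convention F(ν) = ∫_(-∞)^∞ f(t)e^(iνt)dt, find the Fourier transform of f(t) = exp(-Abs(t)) 2/(ν^2 + 1)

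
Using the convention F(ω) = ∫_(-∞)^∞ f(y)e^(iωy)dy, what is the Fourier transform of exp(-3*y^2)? sqrt(3)*sqrt(pi)*exp(-ω^2/12)/3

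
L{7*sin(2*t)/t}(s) 7*atan(2/s)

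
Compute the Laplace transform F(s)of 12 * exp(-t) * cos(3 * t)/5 12 * (s + 1)/(5 * ((s + 1)^2 + 9))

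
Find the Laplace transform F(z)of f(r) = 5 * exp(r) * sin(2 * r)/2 5/((z - 1)^2 + 4)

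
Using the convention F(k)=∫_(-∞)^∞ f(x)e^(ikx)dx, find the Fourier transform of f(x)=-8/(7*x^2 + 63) -8*pi*exp(-3*Abs(k))/21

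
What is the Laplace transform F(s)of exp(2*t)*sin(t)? 1/((s - 2)^2+1)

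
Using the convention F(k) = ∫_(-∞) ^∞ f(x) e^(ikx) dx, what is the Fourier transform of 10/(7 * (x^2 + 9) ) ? 10 * pi * exp(-3 * Abs(k) ) /21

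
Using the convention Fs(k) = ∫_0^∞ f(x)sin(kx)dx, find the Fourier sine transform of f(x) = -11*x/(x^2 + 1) -11*pi*exp(-k)/2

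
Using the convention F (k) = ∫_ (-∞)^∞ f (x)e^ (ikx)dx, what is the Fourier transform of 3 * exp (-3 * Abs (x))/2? 9/ (k^2+9)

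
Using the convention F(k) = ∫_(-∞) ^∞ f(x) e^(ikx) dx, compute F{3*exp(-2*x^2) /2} 3*sqrt(2)*sqrt(pi)*exp(-k^2/8) /4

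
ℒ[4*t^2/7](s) 8/(7*s^3)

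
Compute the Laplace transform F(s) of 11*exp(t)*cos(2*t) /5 11*(s - 1) /(5*((s - 1) ^2 + 4) ) 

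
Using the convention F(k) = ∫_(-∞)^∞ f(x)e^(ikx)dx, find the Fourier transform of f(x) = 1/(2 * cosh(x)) pi/(2 * cosh(pi * k/2))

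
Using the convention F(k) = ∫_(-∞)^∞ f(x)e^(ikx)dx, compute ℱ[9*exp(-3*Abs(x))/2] 27/(k^2+9)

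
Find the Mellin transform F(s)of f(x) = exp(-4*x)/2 gamma(s)/(2*2^(2*s))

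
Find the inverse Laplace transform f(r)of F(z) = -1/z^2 -r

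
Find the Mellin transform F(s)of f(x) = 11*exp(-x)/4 11*gamma(s)/4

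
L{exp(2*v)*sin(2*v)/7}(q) 2/(7*((q - 2)^2 + 4))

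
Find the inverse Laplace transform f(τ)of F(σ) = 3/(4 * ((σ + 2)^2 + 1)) 3 * exp(-2 * τ) * sin(τ)/4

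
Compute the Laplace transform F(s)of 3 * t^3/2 9/s^4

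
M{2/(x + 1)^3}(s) gamma(s) * gamma(3 - s)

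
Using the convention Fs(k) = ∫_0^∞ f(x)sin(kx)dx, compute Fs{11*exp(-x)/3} 11*k/(3*(k^2 + 1))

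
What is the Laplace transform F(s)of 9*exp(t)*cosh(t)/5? 9*(s - 1)/(5*s*(s - 2))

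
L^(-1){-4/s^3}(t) -2 * t^2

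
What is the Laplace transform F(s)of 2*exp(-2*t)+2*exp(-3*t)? 2/(s+3)+2/(s+2)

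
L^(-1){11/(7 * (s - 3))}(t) 11 * exp(3 * t)/7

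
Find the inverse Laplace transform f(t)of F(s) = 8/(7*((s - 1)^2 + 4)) 4*exp(t)*sin(2*t)/7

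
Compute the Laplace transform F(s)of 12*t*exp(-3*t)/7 12/(7*(s+3)^2)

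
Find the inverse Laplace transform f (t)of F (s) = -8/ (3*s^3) -4*t^2/3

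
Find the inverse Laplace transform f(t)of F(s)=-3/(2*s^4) -t^3/4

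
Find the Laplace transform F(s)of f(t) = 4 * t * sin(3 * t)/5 24 * s/(5 * (s^2 + 9)^2)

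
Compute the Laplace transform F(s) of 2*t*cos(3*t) 2*(s^2 - 9) /(s^2+9) ^2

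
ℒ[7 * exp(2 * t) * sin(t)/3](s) 7/(3 * ((s - 2)^2 + 1))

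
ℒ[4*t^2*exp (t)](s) 8/ (s - 1)^3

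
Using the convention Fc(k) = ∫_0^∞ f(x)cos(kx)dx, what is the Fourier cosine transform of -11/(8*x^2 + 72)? -11*pi*exp(-3*k)/48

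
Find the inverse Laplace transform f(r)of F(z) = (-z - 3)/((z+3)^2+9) -exp(-3*r)*cos(3*r)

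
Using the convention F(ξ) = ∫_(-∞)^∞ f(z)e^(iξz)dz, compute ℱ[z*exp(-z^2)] I*sqrt(pi)*ξ*exp(-ξ^2/4)/2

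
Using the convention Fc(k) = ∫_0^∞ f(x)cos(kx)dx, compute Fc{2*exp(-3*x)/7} 6/(7*(k^2 + 9))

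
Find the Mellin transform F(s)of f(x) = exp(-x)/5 gamma(s)/5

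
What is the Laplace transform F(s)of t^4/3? 8/s^5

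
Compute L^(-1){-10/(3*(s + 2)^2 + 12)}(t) -5*exp(-2*t)*sin(2*t)/3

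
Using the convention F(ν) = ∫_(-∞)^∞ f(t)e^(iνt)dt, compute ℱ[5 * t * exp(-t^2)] 5 * I * sqrt(pi) * ν * exp(-ν^2/4)/2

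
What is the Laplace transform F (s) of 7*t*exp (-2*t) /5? 7/ (5*(s + 2) ^2) 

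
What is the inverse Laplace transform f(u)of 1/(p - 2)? exp(2*u)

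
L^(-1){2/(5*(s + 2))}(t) 2*exp(-2*t)/5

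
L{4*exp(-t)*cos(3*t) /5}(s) 4*(s + 1) /(5*((s + 1) ^2 + 9) ) 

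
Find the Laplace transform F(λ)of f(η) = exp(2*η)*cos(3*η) (λ - 2)/((λ - 2)^2+9)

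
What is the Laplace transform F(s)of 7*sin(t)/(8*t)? 7*atan(1/s)/8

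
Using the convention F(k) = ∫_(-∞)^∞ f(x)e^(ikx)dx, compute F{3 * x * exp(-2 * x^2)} 3 * sqrt(2) * I * sqrt(pi) * k * exp(-k^2/8)/8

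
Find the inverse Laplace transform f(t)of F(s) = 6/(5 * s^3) 3 * t^2/5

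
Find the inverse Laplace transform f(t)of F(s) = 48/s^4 8 * t^3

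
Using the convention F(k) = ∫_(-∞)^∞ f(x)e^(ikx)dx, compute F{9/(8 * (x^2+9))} 3 * pi * exp(-3 * Abs(k))/8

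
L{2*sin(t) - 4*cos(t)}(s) 2/(s^2 + 1) - 4*s/(s^2 + 1)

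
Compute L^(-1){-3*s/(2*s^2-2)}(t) -3*cosh(t)/2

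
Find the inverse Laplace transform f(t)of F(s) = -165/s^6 -11*t^5/8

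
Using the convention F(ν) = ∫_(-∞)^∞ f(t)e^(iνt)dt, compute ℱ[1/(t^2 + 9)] pi * exp(-3 * Abs(ν))/3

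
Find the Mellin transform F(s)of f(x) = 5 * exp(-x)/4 5 * gamma(s)/4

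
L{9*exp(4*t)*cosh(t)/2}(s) 9*(s - 4)/(2*((s - 4)^2 - 1))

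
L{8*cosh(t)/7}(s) 8*s/(7*(s^2-1))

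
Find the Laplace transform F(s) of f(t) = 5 5/s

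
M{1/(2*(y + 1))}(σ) pi*csc(pi*σ)/2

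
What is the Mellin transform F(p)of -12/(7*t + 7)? -12*pi*csc(pi*p)/7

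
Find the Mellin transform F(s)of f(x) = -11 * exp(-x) -11 * gamma(s)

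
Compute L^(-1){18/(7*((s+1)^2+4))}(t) 9*exp(-t)*sin(2*t)/7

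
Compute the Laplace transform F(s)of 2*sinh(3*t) 6/(s^2 - 9)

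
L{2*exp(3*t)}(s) 2/(s - 3)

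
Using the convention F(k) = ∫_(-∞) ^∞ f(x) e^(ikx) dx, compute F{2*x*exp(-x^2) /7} I*sqrt(pi)*k*exp(-k^2/4) /7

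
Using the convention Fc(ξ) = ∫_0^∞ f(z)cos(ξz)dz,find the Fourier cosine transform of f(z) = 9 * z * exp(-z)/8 9 * (1 - ξ^2)/(8 * (ξ^2 + 1)^2)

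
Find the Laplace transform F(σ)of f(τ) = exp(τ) 1/(σ - 1)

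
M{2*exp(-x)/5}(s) 2*gamma(s)/5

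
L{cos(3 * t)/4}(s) s/(4 * (s^2 + 9))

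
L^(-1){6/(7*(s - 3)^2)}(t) 6*t*exp(3*t)/7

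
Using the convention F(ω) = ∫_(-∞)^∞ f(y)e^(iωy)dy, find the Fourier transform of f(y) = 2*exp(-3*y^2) 2*sqrt(3)*sqrt(pi)*exp(-ω^2/12)/3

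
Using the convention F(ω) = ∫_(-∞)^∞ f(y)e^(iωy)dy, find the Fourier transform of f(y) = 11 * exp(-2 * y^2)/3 11 * sqrt(2) * sqrt(pi) * exp(-ω^2/8)/6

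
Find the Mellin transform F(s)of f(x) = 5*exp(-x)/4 5*gamma(s)/4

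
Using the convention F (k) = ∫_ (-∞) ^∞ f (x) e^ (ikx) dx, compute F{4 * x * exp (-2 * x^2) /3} sqrt (2) * I * sqrt (pi) * k * exp (-k^2/8) /6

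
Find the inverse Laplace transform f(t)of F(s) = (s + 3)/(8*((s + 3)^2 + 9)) exp(-3*t)*cos(3*t)/8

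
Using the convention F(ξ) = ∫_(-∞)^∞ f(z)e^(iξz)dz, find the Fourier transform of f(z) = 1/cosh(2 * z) pi/(2 * cosh(pi * ξ/4))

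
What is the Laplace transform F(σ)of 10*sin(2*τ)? 20/(σ^2 + 4)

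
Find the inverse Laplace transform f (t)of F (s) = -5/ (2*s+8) -5*exp (-4*t)/2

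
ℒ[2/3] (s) 2/(3 * s)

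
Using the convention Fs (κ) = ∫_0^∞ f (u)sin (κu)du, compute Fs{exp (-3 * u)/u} atan (κ/3)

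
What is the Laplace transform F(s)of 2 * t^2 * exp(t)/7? 4/(7 * (s - 1)^3)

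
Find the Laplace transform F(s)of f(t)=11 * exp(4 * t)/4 11/(4 * (s - 4))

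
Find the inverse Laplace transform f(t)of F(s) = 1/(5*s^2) t/5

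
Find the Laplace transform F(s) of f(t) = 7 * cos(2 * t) 7 * s/(s^2 + 4) 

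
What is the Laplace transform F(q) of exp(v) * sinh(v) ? 1/(q * (q - 2) ) 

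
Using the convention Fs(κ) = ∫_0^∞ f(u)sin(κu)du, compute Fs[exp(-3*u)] κ/(κ^2 + 9)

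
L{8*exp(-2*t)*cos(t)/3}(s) 8*(s + 2)/(3*((s + 2)^2 + 1))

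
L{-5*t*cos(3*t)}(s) 5*(9 - s^2)/(s^2 + 9)^2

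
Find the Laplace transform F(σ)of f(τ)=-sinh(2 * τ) -2/(σ^2 - 4)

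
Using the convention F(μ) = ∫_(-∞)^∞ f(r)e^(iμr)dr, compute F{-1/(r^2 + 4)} -pi * exp(-2 * Abs(μ))/2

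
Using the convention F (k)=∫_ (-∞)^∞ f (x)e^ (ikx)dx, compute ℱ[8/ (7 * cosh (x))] 8 * pi/ (7 * cosh (pi * k/2))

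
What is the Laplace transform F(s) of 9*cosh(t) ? 9*s/(s^2-1) 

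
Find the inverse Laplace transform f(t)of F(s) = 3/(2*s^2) 3*t/2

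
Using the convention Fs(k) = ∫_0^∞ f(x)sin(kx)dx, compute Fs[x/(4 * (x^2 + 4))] pi * exp(-2 * k)/8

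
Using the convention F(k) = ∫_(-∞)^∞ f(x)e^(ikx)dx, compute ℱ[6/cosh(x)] 6*pi/cosh(pi*k/2)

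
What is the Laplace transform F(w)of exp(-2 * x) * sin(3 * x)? 3/((w+2)^2+9)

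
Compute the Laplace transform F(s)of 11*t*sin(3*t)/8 33*s/(4*(s^2 + 9)^2)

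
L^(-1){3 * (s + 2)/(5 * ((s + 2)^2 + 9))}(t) 3 * exp(-2 * t) * cos(3 * t)/5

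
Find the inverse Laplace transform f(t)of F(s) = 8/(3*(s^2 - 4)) 4*sinh(2*t)/3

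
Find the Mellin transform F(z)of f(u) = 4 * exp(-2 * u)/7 2^(2 - z) * gamma(z)/7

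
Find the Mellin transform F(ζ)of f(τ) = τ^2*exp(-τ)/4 gamma(ζ+2)/4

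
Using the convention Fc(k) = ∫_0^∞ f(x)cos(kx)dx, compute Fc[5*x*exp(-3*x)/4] 5*(9 - k^2)/(4*(k^2 + 9)^2)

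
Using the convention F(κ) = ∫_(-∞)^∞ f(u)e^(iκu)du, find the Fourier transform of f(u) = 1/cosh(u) pi/cosh(pi * κ/2)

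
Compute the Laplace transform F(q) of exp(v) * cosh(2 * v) (q - 1) /((q - 1) ^2 - 4) 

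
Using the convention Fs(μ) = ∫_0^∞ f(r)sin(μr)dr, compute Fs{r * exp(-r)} 2 * μ/(μ^2 + 1)^2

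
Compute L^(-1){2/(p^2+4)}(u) sin(2*u)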